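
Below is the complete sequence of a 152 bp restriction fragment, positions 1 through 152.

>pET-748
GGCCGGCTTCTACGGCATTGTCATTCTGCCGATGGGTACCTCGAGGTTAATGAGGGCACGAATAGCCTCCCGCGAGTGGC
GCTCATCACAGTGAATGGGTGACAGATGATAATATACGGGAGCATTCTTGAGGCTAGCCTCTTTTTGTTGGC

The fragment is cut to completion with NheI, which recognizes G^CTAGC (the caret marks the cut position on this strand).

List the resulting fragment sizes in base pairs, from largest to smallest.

The NheI site (GCTAGC) starts at position 133.
NheI cuts after the first base of each site, so after position 133.
Linear molecule, 1 cut → 2 fragments:
  1–133 → 133 bp
  134–152 → 19 bp
Sorted largest to smallest: 133, 19 bp.

133, 19 bp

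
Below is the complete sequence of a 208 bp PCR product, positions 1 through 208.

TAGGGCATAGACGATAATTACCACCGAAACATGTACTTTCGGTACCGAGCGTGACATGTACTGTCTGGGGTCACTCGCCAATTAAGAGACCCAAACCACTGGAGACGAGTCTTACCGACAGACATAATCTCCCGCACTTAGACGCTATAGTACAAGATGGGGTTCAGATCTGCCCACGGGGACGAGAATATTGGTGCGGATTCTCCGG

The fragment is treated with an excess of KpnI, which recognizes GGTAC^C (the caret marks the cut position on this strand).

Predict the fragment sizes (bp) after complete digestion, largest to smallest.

The KpnI site (GGTACC) starts at position 41.
KpnI cuts after base 5 of each site (before the last base), so after position 45.
Linear molecule, 1 cut → 2 fragments:
  1–45 → 45 bp
  46–208 → 163 bp
Sorted largest to smallest: 163, 45 bp.

163, 45 bp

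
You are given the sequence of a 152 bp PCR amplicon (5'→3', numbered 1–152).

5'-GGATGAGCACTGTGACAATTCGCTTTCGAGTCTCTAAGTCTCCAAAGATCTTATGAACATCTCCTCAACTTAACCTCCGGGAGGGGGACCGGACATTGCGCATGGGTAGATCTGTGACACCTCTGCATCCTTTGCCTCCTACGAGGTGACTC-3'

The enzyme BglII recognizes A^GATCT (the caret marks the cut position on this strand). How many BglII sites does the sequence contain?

2

AGATCT occurs starting at positions 46, 108.
BglII cuts at 2 sites.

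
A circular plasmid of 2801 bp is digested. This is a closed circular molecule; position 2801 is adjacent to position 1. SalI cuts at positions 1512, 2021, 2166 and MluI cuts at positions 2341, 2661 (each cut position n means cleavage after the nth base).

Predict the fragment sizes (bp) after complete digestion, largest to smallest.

Combined cut positions (sorted): 1512, 2021, 2166, 2341, 2661.
Circular molecule, 5 cuts → 5 fragments:
  2021 − 1512 = 509 bp
  2166 − 2021 = 145 bp
  2341 − 2166 = 175 bp
  2661 − 2341 = 320 bp
  wrap: 2801 − 2661 + 1512 = 1652 bp
Sorted largest to smallest: 1652, 509, 320, 175, 145 bp.

1652, 509, 320, 175, 145 bp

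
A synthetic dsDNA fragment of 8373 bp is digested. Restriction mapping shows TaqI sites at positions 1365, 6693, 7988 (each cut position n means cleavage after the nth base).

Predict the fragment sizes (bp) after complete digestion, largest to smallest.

5328, 1365, 1295, 385 bp

Linear molecule, 3 cuts → 4 fragments:
  1365 − 0 = 1365 bp
  6693 − 1365 = 5328 bp
  7988 − 6693 = 1295 bp
  8373 − 7988 = 385 bp
Sorted largest to smallest: 5328, 1365, 1295, 385 bp.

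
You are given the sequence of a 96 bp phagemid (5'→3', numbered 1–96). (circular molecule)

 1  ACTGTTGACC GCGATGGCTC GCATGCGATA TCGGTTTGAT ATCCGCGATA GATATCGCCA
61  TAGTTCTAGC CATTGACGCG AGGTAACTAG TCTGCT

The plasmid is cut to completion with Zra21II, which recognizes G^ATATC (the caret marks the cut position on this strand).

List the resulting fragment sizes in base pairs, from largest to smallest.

72, 13, 11 bp

Zra21II sites (GATATC) start at positions 27, 38, 51.
Zra21II cuts after the first base of each site, so after positions 27, 38, 51.
Circular molecule, 3 cuts → 3 fragments:
  28–38 → 11 bp
  39–51 → 13 bp
  52–96 then 1–27 → 45 + 27 = 72 bp
Sorted largest to smallest: 72, 13, 11 bp.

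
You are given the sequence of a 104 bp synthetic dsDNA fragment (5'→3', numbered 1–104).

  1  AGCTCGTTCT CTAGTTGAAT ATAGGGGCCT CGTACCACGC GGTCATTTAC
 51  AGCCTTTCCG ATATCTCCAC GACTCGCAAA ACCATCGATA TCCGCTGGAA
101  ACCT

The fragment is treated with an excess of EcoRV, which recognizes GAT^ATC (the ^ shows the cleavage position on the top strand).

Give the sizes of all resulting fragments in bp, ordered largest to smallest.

EcoRV sites (GATATC) start at positions 60, 87.
EcoRV cuts after base 3 of each site, so after positions 62, 89.
Linear molecule, 2 cuts → 3 fragments:
  1–62 → 62 bp
  63–89 → 27 bp
  90–104 → 15 bp
Sorted largest to smallest: 62, 27, 15 bp.

62, 27, 15 bp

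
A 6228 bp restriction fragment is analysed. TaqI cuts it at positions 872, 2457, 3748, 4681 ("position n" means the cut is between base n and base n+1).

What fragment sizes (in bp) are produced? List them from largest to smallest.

Linear molecule, 4 cuts → 5 fragments:
  872 − 0 = 872 bp
  2457 − 872 = 1585 bp
  3748 − 2457 = 1291 bp
  4681 − 3748 = 933 bp
  6228 − 4681 = 1547 bp
Sorted largest to smallest: 1585, 1547, 1291, 933, 872 bp.

1585, 1547, 1291, 933, 872 bp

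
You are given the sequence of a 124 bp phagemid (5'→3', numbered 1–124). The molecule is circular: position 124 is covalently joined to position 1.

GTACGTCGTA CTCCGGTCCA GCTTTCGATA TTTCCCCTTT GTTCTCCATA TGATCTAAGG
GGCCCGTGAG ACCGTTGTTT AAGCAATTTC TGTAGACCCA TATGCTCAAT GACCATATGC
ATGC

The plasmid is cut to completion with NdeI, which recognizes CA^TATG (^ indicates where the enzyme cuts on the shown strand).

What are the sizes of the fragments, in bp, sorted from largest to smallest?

NdeI sites (CATATG) start at positions 47, 99, 114.
NdeI cuts after base 2 of each site, so after positions 48, 100, 115.
Circular molecule, 3 cuts → 3 fragments:
  49–100 → 52 bp
  101–115 → 15 bp
  116–124 then 1–48 → 9 + 48 = 57 bp
Sorted largest to smallest: 57, 52, 15 bp.

57, 52, 15 bp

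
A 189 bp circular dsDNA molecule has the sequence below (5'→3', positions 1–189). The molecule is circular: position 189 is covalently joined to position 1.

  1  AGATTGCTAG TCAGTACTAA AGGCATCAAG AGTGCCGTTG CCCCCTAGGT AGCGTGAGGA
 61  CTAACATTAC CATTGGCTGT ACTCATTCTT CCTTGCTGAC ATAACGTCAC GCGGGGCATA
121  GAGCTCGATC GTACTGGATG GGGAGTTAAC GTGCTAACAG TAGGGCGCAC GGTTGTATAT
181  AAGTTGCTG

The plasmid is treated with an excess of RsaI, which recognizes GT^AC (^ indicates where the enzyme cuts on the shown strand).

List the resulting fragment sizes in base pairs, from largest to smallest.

72, 65, 52 bp

RsaI sites (GTAC) start at positions 14, 79, 131.
RsaI cuts after base 2 of each site, so after positions 15, 80, 132.
Circular molecule, 3 cuts → 3 fragments:
  16–80 → 65 bp
  81–132 → 52 bp
  133–189 then 1–15 → 57 + 15 = 72 bp
Sorted largest to smallest: 72, 65, 52 bp.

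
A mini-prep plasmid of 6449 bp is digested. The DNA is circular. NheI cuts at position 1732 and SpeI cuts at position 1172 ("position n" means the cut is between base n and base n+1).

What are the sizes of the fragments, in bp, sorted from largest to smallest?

5889, 560 bp

Combined cut positions (sorted): 1172, 1732.
Circular molecule, 2 cuts → 2 fragments:
  1732 − 1172 = 560 bp
  wrap: 6449 − 1732 + 1172 = 5889 bp
Sorted largest to smallest: 5889, 560 bp.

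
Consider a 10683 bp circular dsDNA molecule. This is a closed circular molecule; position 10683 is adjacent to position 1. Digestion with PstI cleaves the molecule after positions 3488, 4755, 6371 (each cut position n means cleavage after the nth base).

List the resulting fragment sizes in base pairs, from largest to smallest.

7800, 1616, 1267 bp

Circular molecule, 3 cuts → 3 fragments:
  4755 − 3488 = 1267 bp
  6371 − 4755 = 1616 bp
  wrap: 10683 − 6371 + 3488 = 7800 bp
Sorted largest to smallest: 7800, 1616, 1267 bp.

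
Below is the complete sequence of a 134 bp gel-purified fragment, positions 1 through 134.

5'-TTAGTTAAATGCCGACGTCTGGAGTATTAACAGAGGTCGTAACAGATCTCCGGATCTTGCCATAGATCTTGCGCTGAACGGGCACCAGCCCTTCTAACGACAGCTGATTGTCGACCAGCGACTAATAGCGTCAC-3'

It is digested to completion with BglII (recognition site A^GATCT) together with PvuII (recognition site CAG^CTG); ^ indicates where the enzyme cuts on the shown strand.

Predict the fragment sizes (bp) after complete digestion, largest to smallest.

44, 39, 31, 20 bp

BglII sites (AGATCT) start at positions 44, 64.
BglII cuts after the first base of each site, so after positions 44, 64.
The PvuII site (CAGCTG) starts at position 101.
PvuII cuts after base 3 of each site, so after position 103.
Combined cut positions: 44, 64, 103.
Linear molecule, 3 cuts → 4 fragments:
  1–44 → 44 bp
  45–64 → 20 bp
  65–103 → 39 bp
  104–134 → 31 bp
Sorted largest to smallest: 44, 39, 31, 20 bp.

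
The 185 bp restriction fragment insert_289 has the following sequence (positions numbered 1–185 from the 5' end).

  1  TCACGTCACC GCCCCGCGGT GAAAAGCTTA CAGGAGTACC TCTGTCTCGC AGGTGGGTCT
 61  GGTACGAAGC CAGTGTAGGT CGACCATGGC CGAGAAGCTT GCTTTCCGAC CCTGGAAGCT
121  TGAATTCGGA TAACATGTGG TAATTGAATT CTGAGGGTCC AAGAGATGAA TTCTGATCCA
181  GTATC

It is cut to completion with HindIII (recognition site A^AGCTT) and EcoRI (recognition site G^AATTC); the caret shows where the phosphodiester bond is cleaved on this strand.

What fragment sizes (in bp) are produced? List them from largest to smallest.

HindIII sites (AAGCTT) start at positions 24, 95, 116.
HindIII cuts after the first base of each site, so after positions 24, 95, 116.
EcoRI sites (GAATTC) start at positions 122, 146, 168.
EcoRI cuts after the first base of each site, so after positions 122, 146, 168.
Combined cut positions: 24, 95, 116, 122, 146, 168.
Linear molecule, 6 cuts → 7 fragments:
  1–24 → 24 bp
  25–95 → 71 bp
  96–116 → 21 bp
  117–122 → 6 bp
  123–146 → 24 bp
  147–168 → 22 bp
  169–185 → 17 bp
Sorted largest to smallest: 71, 24, 24, 22, 21, 17, 6 bp.

71, 24, 24, 22, 21, 17, 6 bp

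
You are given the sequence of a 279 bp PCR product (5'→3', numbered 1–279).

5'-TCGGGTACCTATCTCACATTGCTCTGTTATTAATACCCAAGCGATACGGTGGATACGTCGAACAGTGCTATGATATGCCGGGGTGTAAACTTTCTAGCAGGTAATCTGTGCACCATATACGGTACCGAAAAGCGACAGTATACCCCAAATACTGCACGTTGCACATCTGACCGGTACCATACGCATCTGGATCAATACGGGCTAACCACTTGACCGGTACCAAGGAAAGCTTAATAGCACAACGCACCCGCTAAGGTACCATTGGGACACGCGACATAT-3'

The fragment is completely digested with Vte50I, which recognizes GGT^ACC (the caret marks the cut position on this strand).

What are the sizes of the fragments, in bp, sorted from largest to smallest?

Vte50I sites (GGTACC) start at positions 4, 121, 173, 216, 255.
Vte50I cuts after base 3 of each site, so after positions 6, 123, 175, 218, 257.
Linear molecule, 5 cuts → 6 fragments:
  1–6 → 6 bp
  7–123 → 117 bp
  124–175 → 52 bp
  176–218 → 43 bp
  219–257 → 39 bp
  258–279 → 22 bp
Sorted largest to smallest: 117, 52, 43, 39, 22, 6 bp.

117, 52, 43, 39, 22, 6 bp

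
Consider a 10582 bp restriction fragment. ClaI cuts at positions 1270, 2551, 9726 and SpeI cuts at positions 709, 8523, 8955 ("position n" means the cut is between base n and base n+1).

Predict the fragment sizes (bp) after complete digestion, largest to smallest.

5972, 1281, 856, 771, 709, 561, 432 bp

Combined cut positions (sorted): 709, 1270, 2551, 8523, 8955, 9726.
Linear molecule, 6 cuts → 7 fragments:
  709 − 0 = 709 bp
  1270 − 709 = 561 bp
  2551 − 1270 = 1281 bp
  8523 − 2551 = 5972 bp
  8955 − 8523 = 432 bp
  9726 − 8955 = 771 bp
  10582 − 9726 = 856 bp
Sorted largest to smallest: 5972, 1281, 856, 771, 709, 561, 432 bp.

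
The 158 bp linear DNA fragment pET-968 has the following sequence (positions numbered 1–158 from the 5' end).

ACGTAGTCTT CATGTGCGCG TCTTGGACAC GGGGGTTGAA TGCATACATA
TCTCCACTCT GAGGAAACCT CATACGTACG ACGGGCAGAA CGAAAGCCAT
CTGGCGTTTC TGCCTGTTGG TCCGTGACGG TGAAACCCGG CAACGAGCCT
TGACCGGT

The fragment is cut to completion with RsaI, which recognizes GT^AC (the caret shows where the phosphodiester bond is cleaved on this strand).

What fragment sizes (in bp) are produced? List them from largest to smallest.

The RsaI site (GTAC) starts at position 76.
RsaI cuts after base 2 of each site, so after position 77.
Linear molecule, 1 cut → 2 fragments:
  1–77 → 77 bp
  78–158 → 81 bp
Sorted largest to smallest: 81, 77 bp.

81, 77 bp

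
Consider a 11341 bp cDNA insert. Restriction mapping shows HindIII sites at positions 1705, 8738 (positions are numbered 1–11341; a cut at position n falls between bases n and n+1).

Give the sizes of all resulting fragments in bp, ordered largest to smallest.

Linear molecule, 2 cuts → 3 fragments:
  1705 − 0 = 1705 bp
  8738 − 1705 = 7033 bp
  11341 − 8738 = 2603 bp
Sorted largest to smallest: 7033, 2603, 1705 bp.

7033, 2603, 1705 bp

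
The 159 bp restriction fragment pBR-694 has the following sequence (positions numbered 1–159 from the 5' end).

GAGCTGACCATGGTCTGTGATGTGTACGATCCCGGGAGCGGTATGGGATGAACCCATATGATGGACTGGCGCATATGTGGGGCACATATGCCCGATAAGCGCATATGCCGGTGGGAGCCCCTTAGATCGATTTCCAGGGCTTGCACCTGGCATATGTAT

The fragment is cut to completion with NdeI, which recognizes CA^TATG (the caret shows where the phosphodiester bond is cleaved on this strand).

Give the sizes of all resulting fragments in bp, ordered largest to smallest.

56, 49, 17, 17, 13, 7 bp

NdeI sites (CATATG) start at positions 55, 72, 85, 102, 151.
NdeI cuts after base 2 of each site, so after positions 56, 73, 86, 103, 152.
Linear molecule, 5 cuts → 6 fragments:
  1–56 → 56 bp
  57–73 → 17 bp
  74–86 → 13 bp
  87–103 → 17 bp
  104–152 → 49 bp
  153–159 → 7 bp
Sorted largest to smallest: 56, 49, 17, 17, 13, 7 bp.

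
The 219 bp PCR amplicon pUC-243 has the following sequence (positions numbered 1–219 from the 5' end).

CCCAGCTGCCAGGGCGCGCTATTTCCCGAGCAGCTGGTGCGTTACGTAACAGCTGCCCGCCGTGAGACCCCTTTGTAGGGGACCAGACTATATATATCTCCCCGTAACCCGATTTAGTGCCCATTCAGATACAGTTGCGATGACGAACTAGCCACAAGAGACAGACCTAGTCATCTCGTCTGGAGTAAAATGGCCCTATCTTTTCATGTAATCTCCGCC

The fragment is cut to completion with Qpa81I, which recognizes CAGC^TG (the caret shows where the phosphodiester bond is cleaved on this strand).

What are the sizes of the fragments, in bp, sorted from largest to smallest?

Qpa81I sites (CAGCTG) start at positions 3, 31, 50.
Qpa81I cuts after base 4 of each site, so after positions 6, 34, 53.
Linear molecule, 3 cuts → 4 fragments:
  1–6 → 6 bp
  7–34 → 28 bp
  35–53 → 19 bp
  54–219 → 166 bp
Sorted largest to smallest: 166, 28, 19, 6 bp.

166, 28, 19, 6 bp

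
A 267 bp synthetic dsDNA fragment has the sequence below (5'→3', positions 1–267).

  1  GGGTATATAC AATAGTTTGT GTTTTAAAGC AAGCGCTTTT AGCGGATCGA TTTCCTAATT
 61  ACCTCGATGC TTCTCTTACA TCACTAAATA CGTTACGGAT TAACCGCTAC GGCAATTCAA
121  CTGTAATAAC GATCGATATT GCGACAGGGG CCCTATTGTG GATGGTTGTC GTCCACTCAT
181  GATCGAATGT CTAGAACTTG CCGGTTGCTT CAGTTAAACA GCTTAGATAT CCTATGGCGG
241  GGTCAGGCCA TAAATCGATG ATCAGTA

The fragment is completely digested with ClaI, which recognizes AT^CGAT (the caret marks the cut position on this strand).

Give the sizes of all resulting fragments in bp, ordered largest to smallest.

ClaI sites (ATCGAT) start at positions 46, 132, 254.
ClaI cuts after base 2 of each site, so after positions 47, 133, 255.
Linear molecule, 3 cuts → 4 fragments:
  1–47 → 47 bp
  48–133 → 86 bp
  134–255 → 122 bp
  256–267 → 12 bp
Sorted largest to smallest: 122, 86, 47, 12 bp.

122, 86, 47, 12 bp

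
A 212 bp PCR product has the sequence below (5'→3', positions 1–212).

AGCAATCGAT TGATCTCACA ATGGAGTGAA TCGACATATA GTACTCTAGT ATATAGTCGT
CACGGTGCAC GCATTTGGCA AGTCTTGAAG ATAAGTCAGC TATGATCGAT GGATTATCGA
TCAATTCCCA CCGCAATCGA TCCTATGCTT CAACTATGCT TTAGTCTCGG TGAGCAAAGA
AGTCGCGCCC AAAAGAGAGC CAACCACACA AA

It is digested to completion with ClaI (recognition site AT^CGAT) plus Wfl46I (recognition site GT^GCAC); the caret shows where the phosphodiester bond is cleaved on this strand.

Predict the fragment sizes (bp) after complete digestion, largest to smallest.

ClaI sites (ATCGAT) start at positions 5, 105, 116, 136.
ClaI cuts after base 2 of each site, so after positions 6, 106, 117, 137.
The Wfl46I site (GTGCAC) starts at position 65.
Wfl46I cuts after base 2 of each site, so after position 66.
Combined cut positions: 6, 66, 106, 117, 137.
Linear molecule, 5 cuts → 6 fragments:
  1–6 → 6 bp
  7–66 → 60 bp
  67–106 → 40 bp
  107–117 → 11 bp
  118–137 → 20 bp
  138–212 → 75 bp
Sorted largest to smallest: 75, 60, 40, 20, 11, 6 bp.

75, 60, 40, 20, 11, 6 bp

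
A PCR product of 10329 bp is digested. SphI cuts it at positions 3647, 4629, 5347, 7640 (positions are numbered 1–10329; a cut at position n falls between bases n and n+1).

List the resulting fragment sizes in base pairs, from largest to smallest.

Linear molecule, 4 cuts → 5 fragments:
  3647 − 0 = 3647 bp
  4629 − 3647 = 982 bp
  5347 − 4629 = 718 bp
  7640 − 5347 = 2293 bp
  10329 − 7640 = 2689 bp
Sorted largest to smallest: 3647, 2689, 2293, 982, 718 bp.

3647, 2689, 2293, 982, 718 bp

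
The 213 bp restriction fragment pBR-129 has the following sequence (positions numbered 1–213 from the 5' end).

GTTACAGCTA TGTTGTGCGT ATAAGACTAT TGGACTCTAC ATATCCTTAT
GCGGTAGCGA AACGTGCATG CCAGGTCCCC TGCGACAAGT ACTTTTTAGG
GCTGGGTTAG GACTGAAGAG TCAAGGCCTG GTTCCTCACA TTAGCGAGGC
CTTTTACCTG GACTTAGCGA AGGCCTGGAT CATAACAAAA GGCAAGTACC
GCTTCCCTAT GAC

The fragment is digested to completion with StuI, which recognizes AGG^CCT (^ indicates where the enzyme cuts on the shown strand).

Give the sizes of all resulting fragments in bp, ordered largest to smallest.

StuI sites (AGGCCT) start at positions 124, 147, 171.
StuI cuts after base 3 of each site, so after positions 126, 149, 173.
Linear molecule, 3 cuts → 4 fragments:
  1–126 → 126 bp
  127–149 → 23 bp
  150–173 → 24 bp
  174–213 → 40 bp
Sorted largest to smallest: 126, 40, 24, 23 bp.

126, 40, 24, 23 bp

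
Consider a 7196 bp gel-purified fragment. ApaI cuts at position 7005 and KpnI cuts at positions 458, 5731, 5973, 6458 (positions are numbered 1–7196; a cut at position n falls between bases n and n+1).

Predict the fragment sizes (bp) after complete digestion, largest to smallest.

Combined cut positions (sorted): 458, 5731, 5973, 6458, 7005.
Linear molecule, 5 cuts → 6 fragments:
  458 − 0 = 458 bp
  5731 − 458 = 5273 bp
  5973 − 5731 = 242 bp
  6458 − 5973 = 485 bp
  7005 − 6458 = 547 bp
  7196 − 7005 = 191 bp
Sorted largest to smallest: 5273, 547, 485, 458, 242, 191 bp.

5273, 547, 485, 458, 242, 191 bp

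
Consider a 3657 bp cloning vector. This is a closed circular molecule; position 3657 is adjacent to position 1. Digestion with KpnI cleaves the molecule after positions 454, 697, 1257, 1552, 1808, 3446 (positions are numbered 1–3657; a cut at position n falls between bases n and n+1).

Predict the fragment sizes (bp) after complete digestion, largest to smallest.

1638, 665, 560, 295, 256, 243 bp

Circular molecule, 6 cuts → 6 fragments:
  697 − 454 = 243 bp
  1257 − 697 = 560 bp
  1552 − 1257 = 295 bp
  1808 − 1552 = 256 bp
  3446 − 1808 = 1638 bp
  wrap: 3657 − 3446 + 454 = 665 bp
Sorted largest to smallest: 1638, 665, 560, 295, 256, 243 bp.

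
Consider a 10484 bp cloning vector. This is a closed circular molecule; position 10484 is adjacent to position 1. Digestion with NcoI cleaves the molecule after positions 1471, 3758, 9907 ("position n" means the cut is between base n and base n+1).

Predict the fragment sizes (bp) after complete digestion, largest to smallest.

Circular molecule, 3 cuts → 3 fragments:
  3758 − 1471 = 2287 bp
  9907 − 3758 = 6149 bp
  wrap: 10484 − 9907 + 1471 = 2048 bp
Sorted largest to smallest: 6149, 2287, 2048 bp.

6149, 2287, 2048 bp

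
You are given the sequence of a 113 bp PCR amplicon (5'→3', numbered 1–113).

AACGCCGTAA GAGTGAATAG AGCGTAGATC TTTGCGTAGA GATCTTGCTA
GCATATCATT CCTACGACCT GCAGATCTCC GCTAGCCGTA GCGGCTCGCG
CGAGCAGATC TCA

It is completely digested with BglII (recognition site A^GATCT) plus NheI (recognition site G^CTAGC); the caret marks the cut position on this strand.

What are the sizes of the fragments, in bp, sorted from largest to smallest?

26, 26, 25, 14, 8, 7, 7 bp

BglII sites (AGATCT) start at positions 26, 40, 73, 106.
BglII cuts after the first base of each site, so after positions 26, 40, 73, 106.
NheI sites (GCTAGC) start at positions 47, 81.
NheI cuts after the first base of each site, so after positions 47, 81.
Combined cut positions: 26, 40, 47, 73, 81, 106.
Linear molecule, 6 cuts → 7 fragments:
  1–26 → 26 bp
  27–40 → 14 bp
  41–47 → 7 bp
  48–73 → 26 bp
  74–81 → 8 bp
  82–106 → 25 bp
  107–113 → 7 bp
Sorted largest to smallest: 26, 26, 25, 14, 8, 7, 7 bp.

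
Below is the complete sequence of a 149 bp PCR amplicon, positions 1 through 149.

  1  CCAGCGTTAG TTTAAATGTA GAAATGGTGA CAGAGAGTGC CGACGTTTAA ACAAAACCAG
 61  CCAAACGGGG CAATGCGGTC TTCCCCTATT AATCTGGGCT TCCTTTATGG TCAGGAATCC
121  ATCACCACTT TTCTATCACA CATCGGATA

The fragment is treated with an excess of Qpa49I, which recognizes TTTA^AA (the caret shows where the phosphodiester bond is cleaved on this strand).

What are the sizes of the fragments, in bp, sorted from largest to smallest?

100, 35, 14 bp

Qpa49I sites (TTTAAA) start at positions 11, 46.
Qpa49I cuts after base 4 of each site, so after positions 14, 49.
Linear molecule, 2 cuts → 3 fragments:
  1–14 → 14 bp
  15–49 → 35 bp
  50–149 → 100 bp
Sorted largest to smallest: 100, 35, 14 bp.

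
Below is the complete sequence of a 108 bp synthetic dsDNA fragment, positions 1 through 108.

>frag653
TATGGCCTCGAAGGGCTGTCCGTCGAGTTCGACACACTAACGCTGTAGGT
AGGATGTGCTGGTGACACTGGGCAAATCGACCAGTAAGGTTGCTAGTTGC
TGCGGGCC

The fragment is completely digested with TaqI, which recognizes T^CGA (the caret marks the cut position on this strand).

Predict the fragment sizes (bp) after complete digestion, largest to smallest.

TaqI sites (TCGA) start at positions 8, 23, 29, 77.
TaqI cuts after the first base of each site, so after positions 8, 23, 29, 77.
Linear molecule, 4 cuts → 5 fragments:
  1–8 → 8 bp
  9–23 → 15 bp
  24–29 → 6 bp
  30–77 → 48 bp
  78–108 → 31 bp
Sorted largest to smallest: 48, 31, 15, 8, 6 bp.

48, 31, 15, 8, 6 bp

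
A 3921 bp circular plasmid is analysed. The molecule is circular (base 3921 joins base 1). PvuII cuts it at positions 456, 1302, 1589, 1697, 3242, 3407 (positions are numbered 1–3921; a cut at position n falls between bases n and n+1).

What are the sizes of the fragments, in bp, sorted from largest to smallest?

1545, 970, 846, 287, 165, 108 bp

Circular molecule, 6 cuts → 6 fragments:
  1302 − 456 = 846 bp
  1589 − 1302 = 287 bp
  1697 − 1589 = 108 bp
  3242 − 1697 = 1545 bp
  3407 − 3242 = 165 bp
  wrap: 3921 − 3407 + 456 = 970 bp
Sorted largest to smallest: 1545, 970, 846, 287, 165, 108 bp.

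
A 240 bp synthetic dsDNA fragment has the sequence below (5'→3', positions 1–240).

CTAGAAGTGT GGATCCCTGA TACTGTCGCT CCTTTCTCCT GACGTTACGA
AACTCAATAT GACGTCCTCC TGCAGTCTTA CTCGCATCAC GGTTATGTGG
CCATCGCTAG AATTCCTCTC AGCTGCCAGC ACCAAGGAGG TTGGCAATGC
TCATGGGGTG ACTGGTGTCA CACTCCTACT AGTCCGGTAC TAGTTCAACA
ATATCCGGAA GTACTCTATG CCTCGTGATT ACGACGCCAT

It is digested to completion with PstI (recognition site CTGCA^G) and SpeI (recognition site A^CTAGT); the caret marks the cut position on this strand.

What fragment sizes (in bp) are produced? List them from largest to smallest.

The PstI site (CTGCAG) starts at position 70.
PstI cuts after base 5 of each site (before the last base), so after position 74.
SpeI sites (ACTAGT) start at positions 178, 189.
SpeI cuts after the first base of each site, so after positions 178, 189.
Combined cut positions: 74, 178, 189.
Linear molecule, 3 cuts → 4 fragments:
  1–74 → 74 bp
  75–178 → 104 bp
  179–189 → 11 bp
  190–240 → 51 bp
Sorted largest to smallest: 104, 74, 51, 11 bp.

104, 74, 51, 11 bp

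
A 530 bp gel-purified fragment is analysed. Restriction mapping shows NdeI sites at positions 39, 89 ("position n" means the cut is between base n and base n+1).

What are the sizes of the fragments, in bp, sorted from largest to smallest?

Linear molecule, 2 cuts → 3 fragments:
  39 − 0 = 39 bp
  89 − 39 = 50 bp
  530 − 89 = 441 bp
Sorted largest to smallest: 441, 50, 39 bp.

441, 50, 39 bp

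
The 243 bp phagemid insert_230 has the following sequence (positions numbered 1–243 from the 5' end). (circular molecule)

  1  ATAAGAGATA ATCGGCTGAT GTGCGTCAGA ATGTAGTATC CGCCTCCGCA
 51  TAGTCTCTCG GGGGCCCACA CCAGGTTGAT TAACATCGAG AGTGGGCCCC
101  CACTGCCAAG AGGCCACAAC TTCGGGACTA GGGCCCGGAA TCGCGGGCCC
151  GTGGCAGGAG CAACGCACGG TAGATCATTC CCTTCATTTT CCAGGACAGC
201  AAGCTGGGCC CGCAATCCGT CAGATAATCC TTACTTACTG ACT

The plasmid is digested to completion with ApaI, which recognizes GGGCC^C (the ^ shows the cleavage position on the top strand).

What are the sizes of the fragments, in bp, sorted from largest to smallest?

99, 61, 37, 32, 14 bp

ApaI sites (GGGCCC) start at positions 62, 94, 131, 145, 206.
ApaI cuts after base 5 of each site (before the last base), so after positions 66, 98, 135, 149, 210.
Circular molecule, 5 cuts → 5 fragments:
  67–98 → 32 bp
  99–135 → 37 bp
  136–149 → 14 bp
  150–210 → 61 bp
  211–243 then 1–66 → 33 + 66 = 99 bp
Sorted largest to smallest: 99, 61, 37, 32, 14 bp.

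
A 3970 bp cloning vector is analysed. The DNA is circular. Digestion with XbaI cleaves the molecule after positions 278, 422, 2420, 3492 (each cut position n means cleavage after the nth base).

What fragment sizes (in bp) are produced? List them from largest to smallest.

Circular molecule, 4 cuts → 4 fragments:
  422 − 278 = 144 bp
  2420 − 422 = 1998 bp
  3492 − 2420 = 1072 bp
  wrap: 3970 − 3492 + 278 = 756 bp
Sorted largest to smallest: 1998, 1072, 756, 144 bp.

1998, 1072, 756, 144 bp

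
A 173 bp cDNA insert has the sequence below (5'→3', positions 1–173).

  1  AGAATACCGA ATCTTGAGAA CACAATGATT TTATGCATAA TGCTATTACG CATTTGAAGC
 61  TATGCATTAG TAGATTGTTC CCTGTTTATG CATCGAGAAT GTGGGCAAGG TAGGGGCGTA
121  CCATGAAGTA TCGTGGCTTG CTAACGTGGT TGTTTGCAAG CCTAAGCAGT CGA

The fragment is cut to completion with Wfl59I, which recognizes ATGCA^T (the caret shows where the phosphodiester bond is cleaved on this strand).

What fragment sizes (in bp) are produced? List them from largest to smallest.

Wfl59I sites (ATGCAT) start at positions 33, 62, 88.
Wfl59I cuts after base 5 of each site (before the last base), so after positions 37, 66, 92.
Linear molecule, 3 cuts → 4 fragments:
  1–37 → 37 bp
  38–66 → 29 bp
  67–92 → 26 bp
  93–173 → 81 bp
Sorted largest to smallest: 81, 37, 29, 26 bp.

81, 37, 29, 26 bp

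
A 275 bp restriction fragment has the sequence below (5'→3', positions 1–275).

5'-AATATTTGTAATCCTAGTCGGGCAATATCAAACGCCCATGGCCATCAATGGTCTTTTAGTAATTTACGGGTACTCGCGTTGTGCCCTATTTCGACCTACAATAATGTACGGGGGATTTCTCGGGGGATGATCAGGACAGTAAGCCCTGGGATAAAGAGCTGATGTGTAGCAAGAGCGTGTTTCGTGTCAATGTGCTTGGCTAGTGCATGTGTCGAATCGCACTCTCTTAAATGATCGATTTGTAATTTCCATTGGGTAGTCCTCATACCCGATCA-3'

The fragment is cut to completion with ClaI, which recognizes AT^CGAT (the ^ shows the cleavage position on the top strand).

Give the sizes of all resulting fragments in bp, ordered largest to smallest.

The ClaI site (ATCGAT) starts at position 234.
ClaI cuts after base 2 of each site, so after position 235.
Linear molecule, 1 cut → 2 fragments:
  1–235 → 235 bp
  236–275 → 40 bp
Sorted largest to smallest: 235, 40 bp.

235, 40 bp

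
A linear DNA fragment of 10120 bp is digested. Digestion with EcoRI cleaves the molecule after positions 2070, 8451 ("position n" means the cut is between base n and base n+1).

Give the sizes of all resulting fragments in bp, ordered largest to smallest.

6381, 2070, 1669 bp

Linear molecule, 2 cuts → 3 fragments:
  2070 − 0 = 2070 bp
  8451 − 2070 = 6381 bp
  10120 − 8451 = 1669 bp
Sorted largest to smallest: 6381, 2070, 1669 bp.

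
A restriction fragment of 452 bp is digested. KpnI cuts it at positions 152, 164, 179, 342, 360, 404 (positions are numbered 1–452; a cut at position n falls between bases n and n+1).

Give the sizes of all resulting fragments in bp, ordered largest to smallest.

163, 152, 48, 44, 18, 15, 12 bp

Linear molecule, 6 cuts → 7 fragments:
  152 − 0 = 152 bp
  164 − 152 = 12 bp
  179 − 164 = 15 bp
  342 − 179 = 163 bp
  360 − 342 = 18 bp
  404 − 360 = 44 bp
  452 − 404 = 48 bp
Sorted largest to smallest: 163, 152, 48, 44, 18, 15, 12 bp.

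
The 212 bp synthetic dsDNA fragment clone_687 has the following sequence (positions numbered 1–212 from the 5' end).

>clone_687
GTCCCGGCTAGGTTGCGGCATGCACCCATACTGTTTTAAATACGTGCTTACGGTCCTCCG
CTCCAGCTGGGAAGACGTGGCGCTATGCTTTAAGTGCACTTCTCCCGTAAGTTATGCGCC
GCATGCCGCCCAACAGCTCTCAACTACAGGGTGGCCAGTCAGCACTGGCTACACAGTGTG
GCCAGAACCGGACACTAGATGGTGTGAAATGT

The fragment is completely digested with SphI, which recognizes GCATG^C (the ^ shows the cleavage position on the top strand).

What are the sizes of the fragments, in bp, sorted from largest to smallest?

SphI sites (GCATGC) start at positions 18, 121.
SphI cuts after base 5 of each site (before the last base), so after positions 22, 125.
Linear molecule, 2 cuts → 3 fragments:
  1–22 → 22 bp
  23–125 → 103 bp
  126–212 → 87 bp
Sorted largest to smallest: 103, 87, 22 bp.

103, 87, 22 bp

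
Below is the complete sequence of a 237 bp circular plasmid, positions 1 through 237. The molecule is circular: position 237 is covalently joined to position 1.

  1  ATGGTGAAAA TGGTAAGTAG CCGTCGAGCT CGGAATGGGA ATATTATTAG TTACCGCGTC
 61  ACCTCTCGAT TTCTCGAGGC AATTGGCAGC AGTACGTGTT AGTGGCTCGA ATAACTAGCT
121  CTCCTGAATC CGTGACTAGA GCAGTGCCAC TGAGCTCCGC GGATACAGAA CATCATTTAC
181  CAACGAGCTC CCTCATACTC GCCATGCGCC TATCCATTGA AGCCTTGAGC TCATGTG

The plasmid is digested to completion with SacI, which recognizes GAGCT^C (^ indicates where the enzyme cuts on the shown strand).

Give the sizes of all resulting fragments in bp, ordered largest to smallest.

SacI sites (GAGCTC) start at positions 26, 152, 185, 227.
SacI cuts after base 5 of each site (before the last base), so after positions 30, 156, 189, 231.
Circular molecule, 4 cuts → 4 fragments:
  31–156 → 126 bp
  157–189 → 33 bp
  190–231 → 42 bp
  232–237 then 1–30 → 6 + 30 = 36 bp
Sorted largest to smallest: 126, 42, 36, 33 bp.

126, 42, 36, 33 bp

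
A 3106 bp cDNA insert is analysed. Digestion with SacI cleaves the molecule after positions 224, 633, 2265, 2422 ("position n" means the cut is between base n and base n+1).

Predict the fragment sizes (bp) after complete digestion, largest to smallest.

Linear molecule, 4 cuts → 5 fragments:
  224 − 0 = 224 bp
  633 − 224 = 409 bp
  2265 − 633 = 1632 bp
  2422 − 2265 = 157 bp
  3106 − 2422 = 684 bp
Sorted largest to smallest: 1632, 684, 409, 224, 157 bp.

1632, 684, 409, 224, 157 bp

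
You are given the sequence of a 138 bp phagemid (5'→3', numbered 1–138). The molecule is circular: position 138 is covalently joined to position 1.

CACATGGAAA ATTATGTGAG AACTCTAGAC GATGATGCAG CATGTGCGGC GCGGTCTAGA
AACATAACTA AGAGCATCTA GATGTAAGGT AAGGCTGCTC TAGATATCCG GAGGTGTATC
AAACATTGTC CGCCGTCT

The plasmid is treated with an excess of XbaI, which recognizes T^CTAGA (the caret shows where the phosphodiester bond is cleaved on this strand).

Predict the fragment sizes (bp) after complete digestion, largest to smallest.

63, 31, 22, 22 bp

XbaI sites (TCTAGA) start at positions 24, 55, 77, 99.
XbaI cuts after the first base of each site, so after positions 24, 55, 77, 99.
Circular molecule, 4 cuts → 4 fragments:
  25–55 → 31 bp
  56–77 → 22 bp
  78–99 → 22 bp
  100–138 then 1–24 → 39 + 24 = 63 bp
Sorted largest to smallest: 63, 31, 22, 22 bp.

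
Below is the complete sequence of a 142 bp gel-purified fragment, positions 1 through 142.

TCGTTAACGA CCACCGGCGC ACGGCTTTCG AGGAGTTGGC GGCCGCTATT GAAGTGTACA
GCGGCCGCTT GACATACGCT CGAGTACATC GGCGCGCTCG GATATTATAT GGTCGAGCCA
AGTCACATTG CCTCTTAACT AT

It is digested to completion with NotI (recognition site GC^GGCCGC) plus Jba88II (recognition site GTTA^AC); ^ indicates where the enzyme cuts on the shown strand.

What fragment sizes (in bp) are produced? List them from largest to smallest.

NotI sites (GCGGCCGC) start at positions 39, 61.
NotI cuts after base 2 of each site, so after positions 40, 62.
The Jba88II site (GTTAAC) starts at position 3.
Jba88II cuts after base 4 of each site, so after position 6.
Combined cut positions: 6, 40, 62.
Linear molecule, 3 cuts → 4 fragments:
  1–6 → 6 bp
  7–40 → 34 bp
  41–62 → 22 bp
  63–142 → 80 bp
Sorted largest to smallest: 80, 34, 22, 6 bp.

80, 34, 22, 6 bp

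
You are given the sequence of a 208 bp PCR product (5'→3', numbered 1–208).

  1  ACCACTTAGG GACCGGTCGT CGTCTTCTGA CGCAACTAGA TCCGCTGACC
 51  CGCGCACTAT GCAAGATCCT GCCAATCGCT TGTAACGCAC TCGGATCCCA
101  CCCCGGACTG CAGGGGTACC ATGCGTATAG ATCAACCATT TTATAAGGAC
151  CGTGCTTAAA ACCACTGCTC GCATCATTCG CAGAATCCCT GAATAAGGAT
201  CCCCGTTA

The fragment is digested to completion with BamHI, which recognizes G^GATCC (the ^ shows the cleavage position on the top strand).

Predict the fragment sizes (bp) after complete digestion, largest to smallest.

104, 93, 11 bp

BamHI sites (GGATCC) start at positions 93, 197.
BamHI cuts after the first base of each site, so after positions 93, 197.
Linear molecule, 2 cuts → 3 fragments:
  1–93 → 93 bp
  94–197 → 104 bp
  198–208 → 11 bp
Sorted largest to smallest: 104, 93, 11 bp.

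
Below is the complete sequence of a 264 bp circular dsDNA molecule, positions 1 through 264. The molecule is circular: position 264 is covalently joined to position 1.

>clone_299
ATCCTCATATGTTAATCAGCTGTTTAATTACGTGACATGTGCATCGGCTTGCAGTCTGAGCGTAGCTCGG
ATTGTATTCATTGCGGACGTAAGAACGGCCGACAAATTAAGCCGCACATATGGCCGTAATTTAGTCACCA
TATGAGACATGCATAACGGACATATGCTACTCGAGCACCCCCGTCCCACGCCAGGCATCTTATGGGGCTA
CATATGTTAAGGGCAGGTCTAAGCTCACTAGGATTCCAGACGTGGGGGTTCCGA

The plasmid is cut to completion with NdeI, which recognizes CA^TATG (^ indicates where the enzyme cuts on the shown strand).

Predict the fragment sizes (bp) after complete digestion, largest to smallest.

NdeI sites (CATATG) start at positions 6, 117, 139, 161, 211.
NdeI cuts after base 2 of each site, so after positions 7, 118, 140, 162, 212.
Circular molecule, 5 cuts → 5 fragments:
  8–118 → 111 bp
  119–140 → 22 bp
  141–162 → 22 bp
  163–212 → 50 bp
  213–264 then 1–7 → 52 + 7 = 59 bp
Sorted largest to smallest: 111, 59, 50, 22, 22 bp.

111, 59, 50, 22, 22 bp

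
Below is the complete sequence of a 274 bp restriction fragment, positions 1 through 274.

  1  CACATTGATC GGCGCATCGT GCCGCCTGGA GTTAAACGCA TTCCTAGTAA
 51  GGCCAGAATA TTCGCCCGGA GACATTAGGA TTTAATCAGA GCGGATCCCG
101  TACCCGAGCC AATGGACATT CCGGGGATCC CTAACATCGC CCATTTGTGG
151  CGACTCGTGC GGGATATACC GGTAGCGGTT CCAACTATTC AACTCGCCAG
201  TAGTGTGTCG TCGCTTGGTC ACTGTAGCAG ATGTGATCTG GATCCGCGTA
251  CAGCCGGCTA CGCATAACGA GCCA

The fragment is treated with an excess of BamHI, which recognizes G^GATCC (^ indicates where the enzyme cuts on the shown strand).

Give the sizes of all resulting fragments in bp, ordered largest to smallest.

115, 93, 34, 32 bp

BamHI sites (GGATCC) start at positions 93, 125, 240.
BamHI cuts after the first base of each site, so after positions 93, 125, 240.
Linear molecule, 3 cuts → 4 fragments:
  1–93 → 93 bp
  94–125 → 32 bp
  126–240 → 115 bp
  241–274 → 34 bp
Sorted largest to smallest: 115, 93, 34, 32 bp.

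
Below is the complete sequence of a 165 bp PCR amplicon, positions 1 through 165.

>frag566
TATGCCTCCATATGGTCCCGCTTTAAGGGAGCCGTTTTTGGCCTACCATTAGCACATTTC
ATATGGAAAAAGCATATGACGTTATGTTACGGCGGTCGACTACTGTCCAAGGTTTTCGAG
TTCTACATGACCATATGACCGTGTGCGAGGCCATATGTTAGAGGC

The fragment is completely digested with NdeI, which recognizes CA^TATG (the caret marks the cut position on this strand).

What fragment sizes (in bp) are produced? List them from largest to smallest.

59, 51, 20, 13, 12, 10 bp

NdeI sites (CATATG) start at positions 9, 60, 73, 132, 152.
NdeI cuts after base 2 of each site, so after positions 10, 61, 74, 133, 153.
Linear molecule, 5 cuts → 6 fragments:
  1–10 → 10 bp
  11–61 → 51 bp
  62–74 → 13 bp
  75–133 → 59 bp
  134–153 → 20 bp
  154–165 → 12 bp
Sorted largest to smallest: 59, 51, 20, 13, 12, 10 bp.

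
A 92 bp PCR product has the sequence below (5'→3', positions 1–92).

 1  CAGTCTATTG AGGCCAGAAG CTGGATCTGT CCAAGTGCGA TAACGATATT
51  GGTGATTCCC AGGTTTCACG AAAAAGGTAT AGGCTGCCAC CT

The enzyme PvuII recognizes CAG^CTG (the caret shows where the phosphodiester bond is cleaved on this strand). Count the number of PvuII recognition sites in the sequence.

0

No occurrence of CAGCTG is present in the sequence.
PvuII does not cut: 0 sites.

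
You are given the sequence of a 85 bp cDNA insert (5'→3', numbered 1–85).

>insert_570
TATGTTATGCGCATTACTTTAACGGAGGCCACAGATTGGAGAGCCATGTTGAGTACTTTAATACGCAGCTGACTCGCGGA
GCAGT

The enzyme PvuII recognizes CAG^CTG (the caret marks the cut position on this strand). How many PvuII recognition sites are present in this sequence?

1

CAGCTG occurs starting at position 66.
PvuII cuts at 1 site.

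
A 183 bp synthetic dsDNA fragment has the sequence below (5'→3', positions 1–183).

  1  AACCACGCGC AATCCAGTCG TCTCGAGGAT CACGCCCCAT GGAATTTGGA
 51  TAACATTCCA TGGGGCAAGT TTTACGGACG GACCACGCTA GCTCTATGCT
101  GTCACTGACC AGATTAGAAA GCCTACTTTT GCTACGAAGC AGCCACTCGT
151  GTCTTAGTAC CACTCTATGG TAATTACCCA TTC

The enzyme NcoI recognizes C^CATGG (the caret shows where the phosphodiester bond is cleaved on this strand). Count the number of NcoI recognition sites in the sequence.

2

CCATGG occurs starting at positions 37, 58.
NcoI cuts at 2 sites.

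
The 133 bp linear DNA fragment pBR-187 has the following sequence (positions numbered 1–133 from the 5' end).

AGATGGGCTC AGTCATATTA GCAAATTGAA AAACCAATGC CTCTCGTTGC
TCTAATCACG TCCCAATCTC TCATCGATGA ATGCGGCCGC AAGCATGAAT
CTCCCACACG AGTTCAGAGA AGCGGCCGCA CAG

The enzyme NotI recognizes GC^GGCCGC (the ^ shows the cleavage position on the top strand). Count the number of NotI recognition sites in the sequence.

GCGGCCGC occurs starting at positions 83, 122.
NotI cuts at 2 sites.

2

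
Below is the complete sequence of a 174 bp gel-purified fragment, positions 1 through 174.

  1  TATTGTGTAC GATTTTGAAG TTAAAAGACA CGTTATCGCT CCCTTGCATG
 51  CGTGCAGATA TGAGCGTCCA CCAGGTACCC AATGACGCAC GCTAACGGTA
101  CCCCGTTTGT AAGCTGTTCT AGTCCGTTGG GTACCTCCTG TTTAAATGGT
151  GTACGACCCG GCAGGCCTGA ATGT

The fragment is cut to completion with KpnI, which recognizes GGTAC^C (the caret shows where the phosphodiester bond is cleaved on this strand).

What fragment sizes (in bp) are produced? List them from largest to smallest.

KpnI sites (GGTACC) start at positions 74, 97, 130.
KpnI cuts after base 5 of each site (before the last base), so after positions 78, 101, 134.
Linear molecule, 3 cuts → 4 fragments:
  1–78 → 78 bp
  79–101 → 23 bp
  102–134 → 33 bp
  135–174 → 40 bp
Sorted largest to smallest: 78, 40, 33, 23 bp.

78, 40, 33, 23 bp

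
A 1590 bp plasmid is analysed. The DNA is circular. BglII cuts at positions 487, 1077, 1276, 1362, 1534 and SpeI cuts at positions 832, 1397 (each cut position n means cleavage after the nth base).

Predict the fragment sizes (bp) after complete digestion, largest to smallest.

Combined cut positions (sorted): 487, 832, 1077, 1276, 1362, 1397, 1534.
Circular molecule, 7 cuts → 7 fragments:
  832 − 487 = 345 bp
  1077 − 832 = 245 bp
  1276 − 1077 = 199 bp
  1362 − 1276 = 86 bp
  1397 − 1362 = 35 bp
  1534 − 1397 = 137 bp
  wrap: 1590 − 1534 + 487 = 543 bp
Sorted largest to smallest: 543, 345, 245, 199, 137, 86, 35 bp.

543, 345, 245, 199, 137, 86, 35 bp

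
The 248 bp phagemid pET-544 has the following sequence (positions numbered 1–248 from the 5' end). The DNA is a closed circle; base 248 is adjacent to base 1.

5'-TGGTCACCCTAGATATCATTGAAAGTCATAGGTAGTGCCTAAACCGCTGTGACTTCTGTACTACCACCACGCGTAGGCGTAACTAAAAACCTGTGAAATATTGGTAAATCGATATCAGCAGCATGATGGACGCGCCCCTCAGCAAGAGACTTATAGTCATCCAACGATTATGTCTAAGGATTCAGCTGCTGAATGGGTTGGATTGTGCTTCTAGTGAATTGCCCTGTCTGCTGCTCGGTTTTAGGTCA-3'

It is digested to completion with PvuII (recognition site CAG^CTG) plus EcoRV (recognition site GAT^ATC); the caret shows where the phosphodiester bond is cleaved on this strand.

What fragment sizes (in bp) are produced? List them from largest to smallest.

The PvuII site (CAGCTG) starts at position 183.
PvuII cuts after base 3 of each site, so after position 185.
EcoRV sites (GATATC) start at positions 12, 111.
EcoRV cuts after base 3 of each site, so after positions 14, 113.
Combined cut positions: 14, 113, 185.
Circular molecule, 3 cuts → 3 fragments:
  15–113 → 99 bp
  114–185 → 72 bp
  186–248 then 1–14 → 63 + 14 = 77 bp
Sorted largest to smallest: 99, 77, 72 bp.

99, 77, 72 bp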